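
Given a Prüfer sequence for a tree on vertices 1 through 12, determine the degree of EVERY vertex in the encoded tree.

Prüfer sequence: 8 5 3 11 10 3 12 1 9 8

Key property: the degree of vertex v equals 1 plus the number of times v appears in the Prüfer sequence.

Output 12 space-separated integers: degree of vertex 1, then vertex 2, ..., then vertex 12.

Answer: 2 1 3 1 2 1 1 3 2 2 2 2

Derivation:
p_1 = 8: count[8] becomes 1
p_2 = 5: count[5] becomes 1
p_3 = 3: count[3] becomes 1
p_4 = 11: count[11] becomes 1
p_5 = 10: count[10] becomes 1
p_6 = 3: count[3] becomes 2
p_7 = 12: count[12] becomes 1
p_8 = 1: count[1] becomes 1
p_9 = 9: count[9] becomes 1
p_10 = 8: count[8] becomes 2
Degrees (1 + count): deg[1]=1+1=2, deg[2]=1+0=1, deg[3]=1+2=3, deg[4]=1+0=1, deg[5]=1+1=2, deg[6]=1+0=1, deg[7]=1+0=1, deg[8]=1+2=3, deg[9]=1+1=2, deg[10]=1+1=2, deg[11]=1+1=2, deg[12]=1+1=2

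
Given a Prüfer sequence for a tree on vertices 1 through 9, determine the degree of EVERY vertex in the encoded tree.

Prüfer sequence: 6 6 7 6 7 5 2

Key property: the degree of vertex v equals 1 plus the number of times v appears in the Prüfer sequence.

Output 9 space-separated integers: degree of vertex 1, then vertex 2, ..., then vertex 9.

Answer: 1 2 1 1 2 4 3 1 1

Derivation:
p_1 = 6: count[6] becomes 1
p_2 = 6: count[6] becomes 2
p_3 = 7: count[7] becomes 1
p_4 = 6: count[6] becomes 3
p_5 = 7: count[7] becomes 2
p_6 = 5: count[5] becomes 1
p_7 = 2: count[2] becomes 1
Degrees (1 + count): deg[1]=1+0=1, deg[2]=1+1=2, deg[3]=1+0=1, deg[4]=1+0=1, deg[5]=1+1=2, deg[6]=1+3=4, deg[7]=1+2=3, deg[8]=1+0=1, deg[9]=1+0=1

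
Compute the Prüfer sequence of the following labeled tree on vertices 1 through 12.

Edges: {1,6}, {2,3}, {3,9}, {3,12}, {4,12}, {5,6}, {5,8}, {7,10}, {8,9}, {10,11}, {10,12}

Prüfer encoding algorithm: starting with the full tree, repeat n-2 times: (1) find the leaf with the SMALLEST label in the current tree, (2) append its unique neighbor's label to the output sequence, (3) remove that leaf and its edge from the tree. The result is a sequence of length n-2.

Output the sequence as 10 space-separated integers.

Step 1: leaves = {1,2,4,7,11}. Remove smallest leaf 1, emit neighbor 6.
Step 2: leaves = {2,4,6,7,11}. Remove smallest leaf 2, emit neighbor 3.
Step 3: leaves = {4,6,7,11}. Remove smallest leaf 4, emit neighbor 12.
Step 4: leaves = {6,7,11}. Remove smallest leaf 6, emit neighbor 5.
Step 5: leaves = {5,7,11}. Remove smallest leaf 5, emit neighbor 8.
Step 6: leaves = {7,8,11}. Remove smallest leaf 7, emit neighbor 10.
Step 7: leaves = {8,11}. Remove smallest leaf 8, emit neighbor 9.
Step 8: leaves = {9,11}. Remove smallest leaf 9, emit neighbor 3.
Step 9: leaves = {3,11}. Remove smallest leaf 3, emit neighbor 12.
Step 10: leaves = {11,12}. Remove smallest leaf 11, emit neighbor 10.
Done: 2 vertices remain (10, 12). Sequence = [6 3 12 5 8 10 9 3 12 10]

Answer: 6 3 12 5 8 10 9 3 12 10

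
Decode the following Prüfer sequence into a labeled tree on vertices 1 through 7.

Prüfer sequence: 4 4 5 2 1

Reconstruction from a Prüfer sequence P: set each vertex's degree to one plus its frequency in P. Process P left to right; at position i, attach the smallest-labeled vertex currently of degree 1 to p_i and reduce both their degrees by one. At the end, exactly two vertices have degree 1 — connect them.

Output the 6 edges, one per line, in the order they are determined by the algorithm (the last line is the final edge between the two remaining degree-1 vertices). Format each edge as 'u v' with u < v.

Answer: 3 4
4 6
4 5
2 5
1 2
1 7

Derivation:
Initial degrees: {1:2, 2:2, 3:1, 4:3, 5:2, 6:1, 7:1}
Step 1: smallest deg-1 vertex = 3, p_1 = 4. Add edge {3,4}. Now deg[3]=0, deg[4]=2.
Step 2: smallest deg-1 vertex = 6, p_2 = 4. Add edge {4,6}. Now deg[6]=0, deg[4]=1.
Step 3: smallest deg-1 vertex = 4, p_3 = 5. Add edge {4,5}. Now deg[4]=0, deg[5]=1.
Step 4: smallest deg-1 vertex = 5, p_4 = 2. Add edge {2,5}. Now deg[5]=0, deg[2]=1.
Step 5: smallest deg-1 vertex = 2, p_5 = 1. Add edge {1,2}. Now deg[2]=0, deg[1]=1.
Final: two remaining deg-1 vertices are 1, 7. Add edge {1,7}.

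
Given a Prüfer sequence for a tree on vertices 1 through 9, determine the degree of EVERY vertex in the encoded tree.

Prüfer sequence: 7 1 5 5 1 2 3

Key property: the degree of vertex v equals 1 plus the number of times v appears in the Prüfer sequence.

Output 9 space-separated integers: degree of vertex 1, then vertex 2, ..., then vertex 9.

p_1 = 7: count[7] becomes 1
p_2 = 1: count[1] becomes 1
p_3 = 5: count[5] becomes 1
p_4 = 5: count[5] becomes 2
p_5 = 1: count[1] becomes 2
p_6 = 2: count[2] becomes 1
p_7 = 3: count[3] becomes 1
Degrees (1 + count): deg[1]=1+2=3, deg[2]=1+1=2, deg[3]=1+1=2, deg[4]=1+0=1, deg[5]=1+2=3, deg[6]=1+0=1, deg[7]=1+1=2, deg[8]=1+0=1, deg[9]=1+0=1

Answer: 3 2 2 1 3 1 2 1 1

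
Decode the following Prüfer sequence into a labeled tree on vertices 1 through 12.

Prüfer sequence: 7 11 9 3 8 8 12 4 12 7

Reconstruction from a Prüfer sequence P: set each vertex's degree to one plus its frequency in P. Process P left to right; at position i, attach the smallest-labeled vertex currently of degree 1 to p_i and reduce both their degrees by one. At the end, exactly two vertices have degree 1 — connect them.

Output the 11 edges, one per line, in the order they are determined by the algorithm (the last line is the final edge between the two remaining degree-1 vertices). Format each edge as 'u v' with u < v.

Answer: 1 7
2 11
5 9
3 6
3 8
8 9
8 12
4 10
4 12
7 11
7 12

Derivation:
Initial degrees: {1:1, 2:1, 3:2, 4:2, 5:1, 6:1, 7:3, 8:3, 9:2, 10:1, 11:2, 12:3}
Step 1: smallest deg-1 vertex = 1, p_1 = 7. Add edge {1,7}. Now deg[1]=0, deg[7]=2.
Step 2: smallest deg-1 vertex = 2, p_2 = 11. Add edge {2,11}. Now deg[2]=0, deg[11]=1.
Step 3: smallest deg-1 vertex = 5, p_3 = 9. Add edge {5,9}. Now deg[5]=0, deg[9]=1.
Step 4: smallest deg-1 vertex = 6, p_4 = 3. Add edge {3,6}. Now deg[6]=0, deg[3]=1.
Step 5: smallest deg-1 vertex = 3, p_5 = 8. Add edge {3,8}. Now deg[3]=0, deg[8]=2.
Step 6: smallest deg-1 vertex = 9, p_6 = 8. Add edge {8,9}. Now deg[9]=0, deg[8]=1.
Step 7: smallest deg-1 vertex = 8, p_7 = 12. Add edge {8,12}. Now deg[8]=0, deg[12]=2.
Step 8: smallest deg-1 vertex = 10, p_8 = 4. Add edge {4,10}. Now deg[10]=0, deg[4]=1.
Step 9: smallest deg-1 vertex = 4, p_9 = 12. Add edge {4,12}. Now deg[4]=0, deg[12]=1.
Step 10: smallest deg-1 vertex = 11, p_10 = 7. Add edge {7,11}. Now deg[11]=0, deg[7]=1.
Final: two remaining deg-1 vertices are 7, 12. Add edge {7,12}.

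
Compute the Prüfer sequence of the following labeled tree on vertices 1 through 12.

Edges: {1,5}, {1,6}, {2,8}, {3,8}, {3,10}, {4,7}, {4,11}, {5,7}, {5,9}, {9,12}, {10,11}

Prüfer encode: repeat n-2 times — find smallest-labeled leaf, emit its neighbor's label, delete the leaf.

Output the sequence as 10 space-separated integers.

Step 1: leaves = {2,6,12}. Remove smallest leaf 2, emit neighbor 8.
Step 2: leaves = {6,8,12}. Remove smallest leaf 6, emit neighbor 1.
Step 3: leaves = {1,8,12}. Remove smallest leaf 1, emit neighbor 5.
Step 4: leaves = {8,12}. Remove smallest leaf 8, emit neighbor 3.
Step 5: leaves = {3,12}. Remove smallest leaf 3, emit neighbor 10.
Step 6: leaves = {10,12}. Remove smallest leaf 10, emit neighbor 11.
Step 7: leaves = {11,12}. Remove smallest leaf 11, emit neighbor 4.
Step 8: leaves = {4,12}. Remove smallest leaf 4, emit neighbor 7.
Step 9: leaves = {7,12}. Remove smallest leaf 7, emit neighbor 5.
Step 10: leaves = {5,12}. Remove smallest leaf 5, emit neighbor 9.
Done: 2 vertices remain (9, 12). Sequence = [8 1 5 3 10 11 4 7 5 9]

Answer: 8 1 5 3 10 11 4 7 5 9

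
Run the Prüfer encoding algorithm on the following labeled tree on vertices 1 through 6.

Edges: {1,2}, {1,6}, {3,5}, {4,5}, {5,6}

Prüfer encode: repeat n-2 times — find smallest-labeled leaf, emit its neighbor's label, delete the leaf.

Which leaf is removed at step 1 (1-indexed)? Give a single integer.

Answer: 2

Derivation:
Step 1: current leaves = {2,3,4}. Remove leaf 2 (neighbor: 1).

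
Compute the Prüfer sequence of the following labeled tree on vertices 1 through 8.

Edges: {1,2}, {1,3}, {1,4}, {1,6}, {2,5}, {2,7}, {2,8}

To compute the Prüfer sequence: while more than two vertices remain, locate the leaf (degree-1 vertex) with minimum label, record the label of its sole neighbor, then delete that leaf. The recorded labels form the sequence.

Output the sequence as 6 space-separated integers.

Step 1: leaves = {3,4,5,6,7,8}. Remove smallest leaf 3, emit neighbor 1.
Step 2: leaves = {4,5,6,7,8}. Remove smallest leaf 4, emit neighbor 1.
Step 3: leaves = {5,6,7,8}. Remove smallest leaf 5, emit neighbor 2.
Step 4: leaves = {6,7,8}. Remove smallest leaf 6, emit neighbor 1.
Step 5: leaves = {1,7,8}. Remove smallest leaf 1, emit neighbor 2.
Step 6: leaves = {7,8}. Remove smallest leaf 7, emit neighbor 2.
Done: 2 vertices remain (2, 8). Sequence = [1 1 2 1 2 2]

Answer: 1 1 2 1 2 2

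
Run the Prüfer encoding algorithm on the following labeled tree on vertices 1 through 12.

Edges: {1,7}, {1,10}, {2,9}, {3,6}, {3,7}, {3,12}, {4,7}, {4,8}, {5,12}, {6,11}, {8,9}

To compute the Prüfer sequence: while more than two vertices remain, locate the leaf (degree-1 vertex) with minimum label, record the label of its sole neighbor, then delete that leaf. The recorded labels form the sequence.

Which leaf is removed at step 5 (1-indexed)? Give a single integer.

Step 1: current leaves = {2,5,10,11}. Remove leaf 2 (neighbor: 9).
Step 2: current leaves = {5,9,10,11}. Remove leaf 5 (neighbor: 12).
Step 3: current leaves = {9,10,11,12}. Remove leaf 9 (neighbor: 8).
Step 4: current leaves = {8,10,11,12}. Remove leaf 8 (neighbor: 4).
Step 5: current leaves = {4,10,11,12}. Remove leaf 4 (neighbor: 7).

Answer: 4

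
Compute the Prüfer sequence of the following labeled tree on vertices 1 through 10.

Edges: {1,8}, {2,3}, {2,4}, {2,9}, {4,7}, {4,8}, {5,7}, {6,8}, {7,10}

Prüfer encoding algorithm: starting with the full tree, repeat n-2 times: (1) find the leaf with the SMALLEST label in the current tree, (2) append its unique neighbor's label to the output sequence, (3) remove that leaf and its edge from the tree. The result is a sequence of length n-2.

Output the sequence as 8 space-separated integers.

Answer: 8 2 7 8 4 2 4 7

Derivation:
Step 1: leaves = {1,3,5,6,9,10}. Remove smallest leaf 1, emit neighbor 8.
Step 2: leaves = {3,5,6,9,10}. Remove smallest leaf 3, emit neighbor 2.
Step 3: leaves = {5,6,9,10}. Remove smallest leaf 5, emit neighbor 7.
Step 4: leaves = {6,9,10}. Remove smallest leaf 6, emit neighbor 8.
Step 5: leaves = {8,9,10}. Remove smallest leaf 8, emit neighbor 4.
Step 6: leaves = {9,10}. Remove smallest leaf 9, emit neighbor 2.
Step 7: leaves = {2,10}. Remove smallest leaf 2, emit neighbor 4.
Step 8: leaves = {4,10}. Remove smallest leaf 4, emit neighbor 7.
Done: 2 vertices remain (7, 10). Sequence = [8 2 7 8 4 2 4 7]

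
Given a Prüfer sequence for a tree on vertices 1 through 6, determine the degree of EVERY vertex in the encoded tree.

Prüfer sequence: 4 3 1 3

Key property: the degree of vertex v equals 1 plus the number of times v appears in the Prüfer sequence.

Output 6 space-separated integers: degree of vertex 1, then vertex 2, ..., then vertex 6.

Answer: 2 1 3 2 1 1

Derivation:
p_1 = 4: count[4] becomes 1
p_2 = 3: count[3] becomes 1
p_3 = 1: count[1] becomes 1
p_4 = 3: count[3] becomes 2
Degrees (1 + count): deg[1]=1+1=2, deg[2]=1+0=1, deg[3]=1+2=3, deg[4]=1+1=2, deg[5]=1+0=1, deg[6]=1+0=1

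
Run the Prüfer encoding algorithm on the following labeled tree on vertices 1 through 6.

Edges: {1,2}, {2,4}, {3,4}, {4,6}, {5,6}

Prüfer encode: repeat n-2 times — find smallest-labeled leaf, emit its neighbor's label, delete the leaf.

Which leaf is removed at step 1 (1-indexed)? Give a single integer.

Answer: 1

Derivation:
Step 1: current leaves = {1,3,5}. Remove leaf 1 (neighbor: 2).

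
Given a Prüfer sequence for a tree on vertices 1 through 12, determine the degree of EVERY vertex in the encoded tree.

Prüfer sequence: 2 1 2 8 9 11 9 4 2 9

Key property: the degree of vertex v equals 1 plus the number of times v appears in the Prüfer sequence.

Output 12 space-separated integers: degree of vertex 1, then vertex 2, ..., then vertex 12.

p_1 = 2: count[2] becomes 1
p_2 = 1: count[1] becomes 1
p_3 = 2: count[2] becomes 2
p_4 = 8: count[8] becomes 1
p_5 = 9: count[9] becomes 1
p_6 = 11: count[11] becomes 1
p_7 = 9: count[9] becomes 2
p_8 = 4: count[4] becomes 1
p_9 = 2: count[2] becomes 3
p_10 = 9: count[9] becomes 3
Degrees (1 + count): deg[1]=1+1=2, deg[2]=1+3=4, deg[3]=1+0=1, deg[4]=1+1=2, deg[5]=1+0=1, deg[6]=1+0=1, deg[7]=1+0=1, deg[8]=1+1=2, deg[9]=1+3=4, deg[10]=1+0=1, deg[11]=1+1=2, deg[12]=1+0=1

Answer: 2 4 1 2 1 1 1 2 4 1 2 1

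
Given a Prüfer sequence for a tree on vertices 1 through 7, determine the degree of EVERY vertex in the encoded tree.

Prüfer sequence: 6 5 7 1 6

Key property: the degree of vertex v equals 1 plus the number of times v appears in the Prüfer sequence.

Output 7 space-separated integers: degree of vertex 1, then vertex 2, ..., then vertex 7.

p_1 = 6: count[6] becomes 1
p_2 = 5: count[5] becomes 1
p_3 = 7: count[7] becomes 1
p_4 = 1: count[1] becomes 1
p_5 = 6: count[6] becomes 2
Degrees (1 + count): deg[1]=1+1=2, deg[2]=1+0=1, deg[3]=1+0=1, deg[4]=1+0=1, deg[5]=1+1=2, deg[6]=1+2=3, deg[7]=1+1=2

Answer: 2 1 1 1 2 3 2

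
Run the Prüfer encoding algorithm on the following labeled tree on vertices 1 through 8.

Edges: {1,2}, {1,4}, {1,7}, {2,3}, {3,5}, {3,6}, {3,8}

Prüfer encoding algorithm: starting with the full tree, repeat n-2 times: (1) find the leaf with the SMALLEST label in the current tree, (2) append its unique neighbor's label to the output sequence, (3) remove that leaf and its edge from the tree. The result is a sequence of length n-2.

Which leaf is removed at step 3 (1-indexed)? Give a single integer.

Answer: 6

Derivation:
Step 1: current leaves = {4,5,6,7,8}. Remove leaf 4 (neighbor: 1).
Step 2: current leaves = {5,6,7,8}. Remove leaf 5 (neighbor: 3).
Step 3: current leaves = {6,7,8}. Remove leaf 6 (neighbor: 3).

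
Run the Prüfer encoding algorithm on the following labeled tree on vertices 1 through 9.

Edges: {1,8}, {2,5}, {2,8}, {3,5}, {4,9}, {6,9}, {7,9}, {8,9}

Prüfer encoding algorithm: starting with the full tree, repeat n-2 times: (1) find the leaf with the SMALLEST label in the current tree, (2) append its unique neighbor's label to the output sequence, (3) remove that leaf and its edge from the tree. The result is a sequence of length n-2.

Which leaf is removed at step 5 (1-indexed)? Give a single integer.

Step 1: current leaves = {1,3,4,6,7}. Remove leaf 1 (neighbor: 8).
Step 2: current leaves = {3,4,6,7}. Remove leaf 3 (neighbor: 5).
Step 3: current leaves = {4,5,6,7}. Remove leaf 4 (neighbor: 9).
Step 4: current leaves = {5,6,7}. Remove leaf 5 (neighbor: 2).
Step 5: current leaves = {2,6,7}. Remove leaf 2 (neighbor: 8).

Answer: 2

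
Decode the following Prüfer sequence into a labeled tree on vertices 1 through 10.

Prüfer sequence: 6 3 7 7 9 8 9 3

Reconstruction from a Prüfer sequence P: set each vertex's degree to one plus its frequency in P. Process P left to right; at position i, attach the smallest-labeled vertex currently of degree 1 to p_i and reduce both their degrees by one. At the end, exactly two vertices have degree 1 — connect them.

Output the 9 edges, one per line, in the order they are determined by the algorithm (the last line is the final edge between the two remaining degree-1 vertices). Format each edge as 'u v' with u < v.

Initial degrees: {1:1, 2:1, 3:3, 4:1, 5:1, 6:2, 7:3, 8:2, 9:3, 10:1}
Step 1: smallest deg-1 vertex = 1, p_1 = 6. Add edge {1,6}. Now deg[1]=0, deg[6]=1.
Step 2: smallest deg-1 vertex = 2, p_2 = 3. Add edge {2,3}. Now deg[2]=0, deg[3]=2.
Step 3: smallest deg-1 vertex = 4, p_3 = 7. Add edge {4,7}. Now deg[4]=0, deg[7]=2.
Step 4: smallest deg-1 vertex = 5, p_4 = 7. Add edge {5,7}. Now deg[5]=0, deg[7]=1.
Step 5: smallest deg-1 vertex = 6, p_5 = 9. Add edge {6,9}. Now deg[6]=0, deg[9]=2.
Step 6: smallest deg-1 vertex = 7, p_6 = 8. Add edge {7,8}. Now deg[7]=0, deg[8]=1.
Step 7: smallest deg-1 vertex = 8, p_7 = 9. Add edge {8,9}. Now deg[8]=0, deg[9]=1.
Step 8: smallest deg-1 vertex = 9, p_8 = 3. Add edge {3,9}. Now deg[9]=0, deg[3]=1.
Final: two remaining deg-1 vertices are 3, 10. Add edge {3,10}.

Answer: 1 6
2 3
4 7
5 7
6 9
7 8
8 9
3 9
3 10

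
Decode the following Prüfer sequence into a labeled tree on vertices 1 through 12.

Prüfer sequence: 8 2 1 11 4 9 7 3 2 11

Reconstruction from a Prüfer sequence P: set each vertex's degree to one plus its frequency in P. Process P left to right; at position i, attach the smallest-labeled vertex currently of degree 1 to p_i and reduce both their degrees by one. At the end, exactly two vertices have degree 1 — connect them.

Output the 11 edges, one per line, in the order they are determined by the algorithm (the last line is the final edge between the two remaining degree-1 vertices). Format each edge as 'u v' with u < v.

Initial degrees: {1:2, 2:3, 3:2, 4:2, 5:1, 6:1, 7:2, 8:2, 9:2, 10:1, 11:3, 12:1}
Step 1: smallest deg-1 vertex = 5, p_1 = 8. Add edge {5,8}. Now deg[5]=0, deg[8]=1.
Step 2: smallest deg-1 vertex = 6, p_2 = 2. Add edge {2,6}. Now deg[6]=0, deg[2]=2.
Step 3: smallest deg-1 vertex = 8, p_3 = 1. Add edge {1,8}. Now deg[8]=0, deg[1]=1.
Step 4: smallest deg-1 vertex = 1, p_4 = 11. Add edge {1,11}. Now deg[1]=0, deg[11]=2.
Step 5: smallest deg-1 vertex = 10, p_5 = 4. Add edge {4,10}. Now deg[10]=0, deg[4]=1.
Step 6: smallest deg-1 vertex = 4, p_6 = 9. Add edge {4,9}. Now deg[4]=0, deg[9]=1.
Step 7: smallest deg-1 vertex = 9, p_7 = 7. Add edge {7,9}. Now deg[9]=0, deg[7]=1.
Step 8: smallest deg-1 vertex = 7, p_8 = 3. Add edge {3,7}. Now deg[7]=0, deg[3]=1.
Step 9: smallest deg-1 vertex = 3, p_9 = 2. Add edge {2,3}. Now deg[3]=0, deg[2]=1.
Step 10: smallest deg-1 vertex = 2, p_10 = 11. Add edge {2,11}. Now deg[2]=0, deg[11]=1.
Final: two remaining deg-1 vertices are 11, 12. Add edge {11,12}.

Answer: 5 8
2 6
1 8
1 11
4 10
4 9
7 9
3 7
2 3
2 11
11 12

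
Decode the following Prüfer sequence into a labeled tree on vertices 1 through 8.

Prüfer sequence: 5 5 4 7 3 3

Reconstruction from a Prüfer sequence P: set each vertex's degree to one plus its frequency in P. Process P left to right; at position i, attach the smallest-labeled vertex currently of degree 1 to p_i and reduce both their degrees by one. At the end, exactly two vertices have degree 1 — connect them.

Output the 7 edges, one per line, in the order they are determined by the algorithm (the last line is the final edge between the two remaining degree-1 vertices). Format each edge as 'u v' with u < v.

Answer: 1 5
2 5
4 5
4 7
3 6
3 7
3 8

Derivation:
Initial degrees: {1:1, 2:1, 3:3, 4:2, 5:3, 6:1, 7:2, 8:1}
Step 1: smallest deg-1 vertex = 1, p_1 = 5. Add edge {1,5}. Now deg[1]=0, deg[5]=2.
Step 2: smallest deg-1 vertex = 2, p_2 = 5. Add edge {2,5}. Now deg[2]=0, deg[5]=1.
Step 3: smallest deg-1 vertex = 5, p_3 = 4. Add edge {4,5}. Now deg[5]=0, deg[4]=1.
Step 4: smallest deg-1 vertex = 4, p_4 = 7. Add edge {4,7}. Now deg[4]=0, deg[7]=1.
Step 5: smallest deg-1 vertex = 6, p_5 = 3. Add edge {3,6}. Now deg[6]=0, deg[3]=2.
Step 6: smallest deg-1 vertex = 7, p_6 = 3. Add edge {3,7}. Now deg[7]=0, deg[3]=1.
Final: two remaining deg-1 vertices are 3, 8. Add edge {3,8}.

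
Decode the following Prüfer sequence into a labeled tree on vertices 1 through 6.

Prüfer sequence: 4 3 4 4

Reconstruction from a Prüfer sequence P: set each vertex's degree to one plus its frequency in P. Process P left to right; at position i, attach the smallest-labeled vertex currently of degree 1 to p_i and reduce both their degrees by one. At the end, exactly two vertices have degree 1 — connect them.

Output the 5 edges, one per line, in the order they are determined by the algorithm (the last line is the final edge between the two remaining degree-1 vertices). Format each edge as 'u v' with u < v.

Initial degrees: {1:1, 2:1, 3:2, 4:4, 5:1, 6:1}
Step 1: smallest deg-1 vertex = 1, p_1 = 4. Add edge {1,4}. Now deg[1]=0, deg[4]=3.
Step 2: smallest deg-1 vertex = 2, p_2 = 3. Add edge {2,3}. Now deg[2]=0, deg[3]=1.
Step 3: smallest deg-1 vertex = 3, p_3 = 4. Add edge {3,4}. Now deg[3]=0, deg[4]=2.
Step 4: smallest deg-1 vertex = 5, p_4 = 4. Add edge {4,5}. Now deg[5]=0, deg[4]=1.
Final: two remaining deg-1 vertices are 4, 6. Add edge {4,6}.

Answer: 1 4
2 3
3 4
4 5
4 6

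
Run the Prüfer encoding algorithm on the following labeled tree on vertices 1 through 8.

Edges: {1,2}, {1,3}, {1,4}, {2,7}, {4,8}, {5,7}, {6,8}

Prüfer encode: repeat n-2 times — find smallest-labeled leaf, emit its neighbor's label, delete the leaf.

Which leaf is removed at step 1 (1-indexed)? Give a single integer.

Step 1: current leaves = {3,5,6}. Remove leaf 3 (neighbor: 1).

Answer: 3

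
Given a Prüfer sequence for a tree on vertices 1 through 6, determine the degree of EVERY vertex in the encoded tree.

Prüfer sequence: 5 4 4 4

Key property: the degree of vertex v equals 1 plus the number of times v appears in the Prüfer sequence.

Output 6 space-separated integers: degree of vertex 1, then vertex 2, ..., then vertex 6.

p_1 = 5: count[5] becomes 1
p_2 = 4: count[4] becomes 1
p_3 = 4: count[4] becomes 2
p_4 = 4: count[4] becomes 3
Degrees (1 + count): deg[1]=1+0=1, deg[2]=1+0=1, deg[3]=1+0=1, deg[4]=1+3=4, deg[5]=1+1=2, deg[6]=1+0=1

Answer: 1 1 1 4 2 1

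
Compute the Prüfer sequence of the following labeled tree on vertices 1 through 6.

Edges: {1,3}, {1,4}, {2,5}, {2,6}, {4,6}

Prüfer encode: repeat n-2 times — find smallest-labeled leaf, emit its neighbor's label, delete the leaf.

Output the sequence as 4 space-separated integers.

Answer: 1 4 6 2

Derivation:
Step 1: leaves = {3,5}. Remove smallest leaf 3, emit neighbor 1.
Step 2: leaves = {1,5}. Remove smallest leaf 1, emit neighbor 4.
Step 3: leaves = {4,5}. Remove smallest leaf 4, emit neighbor 6.
Step 4: leaves = {5,6}. Remove smallest leaf 5, emit neighbor 2.
Done: 2 vertices remain (2, 6). Sequence = [1 4 6 2]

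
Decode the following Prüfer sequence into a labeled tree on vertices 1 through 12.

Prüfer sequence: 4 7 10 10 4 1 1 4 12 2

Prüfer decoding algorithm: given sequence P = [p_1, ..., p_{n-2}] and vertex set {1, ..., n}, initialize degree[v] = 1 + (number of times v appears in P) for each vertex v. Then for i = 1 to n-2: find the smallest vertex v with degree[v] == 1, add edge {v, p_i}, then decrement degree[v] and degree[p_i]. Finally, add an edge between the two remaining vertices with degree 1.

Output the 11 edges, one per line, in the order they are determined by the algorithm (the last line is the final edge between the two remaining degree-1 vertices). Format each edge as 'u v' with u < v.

Initial degrees: {1:3, 2:2, 3:1, 4:4, 5:1, 6:1, 7:2, 8:1, 9:1, 10:3, 11:1, 12:2}
Step 1: smallest deg-1 vertex = 3, p_1 = 4. Add edge {3,4}. Now deg[3]=0, deg[4]=3.
Step 2: smallest deg-1 vertex = 5, p_2 = 7. Add edge {5,7}. Now deg[5]=0, deg[7]=1.
Step 3: smallest deg-1 vertex = 6, p_3 = 10. Add edge {6,10}. Now deg[6]=0, deg[10]=2.
Step 4: smallest deg-1 vertex = 7, p_4 = 10. Add edge {7,10}. Now deg[7]=0, deg[10]=1.
Step 5: smallest deg-1 vertex = 8, p_5 = 4. Add edge {4,8}. Now deg[8]=0, deg[4]=2.
Step 6: smallest deg-1 vertex = 9, p_6 = 1. Add edge {1,9}. Now deg[9]=0, deg[1]=2.
Step 7: smallest deg-1 vertex = 10, p_7 = 1. Add edge {1,10}. Now deg[10]=0, deg[1]=1.
Step 8: smallest deg-1 vertex = 1, p_8 = 4. Add edge {1,4}. Now deg[1]=0, deg[4]=1.
Step 9: smallest deg-1 vertex = 4, p_9 = 12. Add edge {4,12}. Now deg[4]=0, deg[12]=1.
Step 10: smallest deg-1 vertex = 11, p_10 = 2. Add edge {2,11}. Now deg[11]=0, deg[2]=1.
Final: two remaining deg-1 vertices are 2, 12. Add edge {2,12}.

Answer: 3 4
5 7
6 10
7 10
4 8
1 9
1 10
1 4
4 12
2 11
2 12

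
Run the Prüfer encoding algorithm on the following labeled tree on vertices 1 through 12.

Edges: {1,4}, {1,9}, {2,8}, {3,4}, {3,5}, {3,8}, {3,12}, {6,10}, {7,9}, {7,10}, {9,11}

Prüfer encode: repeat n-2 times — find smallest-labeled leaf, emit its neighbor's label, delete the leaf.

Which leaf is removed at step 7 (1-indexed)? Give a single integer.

Step 1: current leaves = {2,5,6,11,12}. Remove leaf 2 (neighbor: 8).
Step 2: current leaves = {5,6,8,11,12}. Remove leaf 5 (neighbor: 3).
Step 3: current leaves = {6,8,11,12}. Remove leaf 6 (neighbor: 10).
Step 4: current leaves = {8,10,11,12}. Remove leaf 8 (neighbor: 3).
Step 5: current leaves = {10,11,12}. Remove leaf 10 (neighbor: 7).
Step 6: current leaves = {7,11,12}. Remove leaf 7 (neighbor: 9).
Step 7: current leaves = {11,12}. Remove leaf 11 (neighbor: 9).

Answer: 11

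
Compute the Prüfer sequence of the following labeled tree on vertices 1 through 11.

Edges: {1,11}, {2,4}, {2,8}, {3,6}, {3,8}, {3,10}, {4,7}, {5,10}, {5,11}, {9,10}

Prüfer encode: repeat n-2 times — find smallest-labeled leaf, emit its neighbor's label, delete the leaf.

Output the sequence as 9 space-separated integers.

Step 1: leaves = {1,6,7,9}. Remove smallest leaf 1, emit neighbor 11.
Step 2: leaves = {6,7,9,11}. Remove smallest leaf 6, emit neighbor 3.
Step 3: leaves = {7,9,11}. Remove smallest leaf 7, emit neighbor 4.
Step 4: leaves = {4,9,11}. Remove smallest leaf 4, emit neighbor 2.
Step 5: leaves = {2,9,11}. Remove smallest leaf 2, emit neighbor 8.
Step 6: leaves = {8,9,11}. Remove smallest leaf 8, emit neighbor 3.
Step 7: leaves = {3,9,11}. Remove smallest leaf 3, emit neighbor 10.
Step 8: leaves = {9,11}. Remove smallest leaf 9, emit neighbor 10.
Step 9: leaves = {10,11}. Remove smallest leaf 10, emit neighbor 5.
Done: 2 vertices remain (5, 11). Sequence = [11 3 4 2 8 3 10 10 5]

Answer: 11 3 4 2 8 3 10 10 5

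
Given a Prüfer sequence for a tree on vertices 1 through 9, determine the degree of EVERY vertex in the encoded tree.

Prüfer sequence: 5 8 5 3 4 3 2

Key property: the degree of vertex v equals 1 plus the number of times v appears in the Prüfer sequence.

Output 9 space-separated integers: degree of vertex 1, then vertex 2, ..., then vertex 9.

Answer: 1 2 3 2 3 1 1 2 1

Derivation:
p_1 = 5: count[5] becomes 1
p_2 = 8: count[8] becomes 1
p_3 = 5: count[5] becomes 2
p_4 = 3: count[3] becomes 1
p_5 = 4: count[4] becomes 1
p_6 = 3: count[3] becomes 2
p_7 = 2: count[2] becomes 1
Degrees (1 + count): deg[1]=1+0=1, deg[2]=1+1=2, deg[3]=1+2=3, deg[4]=1+1=2, deg[5]=1+2=3, deg[6]=1+0=1, deg[7]=1+0=1, deg[8]=1+1=2, deg[9]=1+0=1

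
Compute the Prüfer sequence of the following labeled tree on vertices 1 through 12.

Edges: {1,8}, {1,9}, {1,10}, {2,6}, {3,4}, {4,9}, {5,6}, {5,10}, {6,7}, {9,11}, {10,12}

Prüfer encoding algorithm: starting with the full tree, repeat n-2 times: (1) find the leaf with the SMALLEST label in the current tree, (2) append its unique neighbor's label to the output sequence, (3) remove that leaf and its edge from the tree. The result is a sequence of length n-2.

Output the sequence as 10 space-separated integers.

Step 1: leaves = {2,3,7,8,11,12}. Remove smallest leaf 2, emit neighbor 6.
Step 2: leaves = {3,7,8,11,12}. Remove smallest leaf 3, emit neighbor 4.
Step 3: leaves = {4,7,8,11,12}. Remove smallest leaf 4, emit neighbor 9.
Step 4: leaves = {7,8,11,12}. Remove smallest leaf 7, emit neighbor 6.
Step 5: leaves = {6,8,11,12}. Remove smallest leaf 6, emit neighbor 5.
Step 6: leaves = {5,8,11,12}. Remove smallest leaf 5, emit neighbor 10.
Step 7: leaves = {8,11,12}. Remove smallest leaf 8, emit neighbor 1.
Step 8: leaves = {11,12}. Remove smallest leaf 11, emit neighbor 9.
Step 9: leaves = {9,12}. Remove smallest leaf 9, emit neighbor 1.
Step 10: leaves = {1,12}. Remove smallest leaf 1, emit neighbor 10.
Done: 2 vertices remain (10, 12). Sequence = [6 4 9 6 5 10 1 9 1 10]

Answer: 6 4 9 6 5 10 1 9 1 10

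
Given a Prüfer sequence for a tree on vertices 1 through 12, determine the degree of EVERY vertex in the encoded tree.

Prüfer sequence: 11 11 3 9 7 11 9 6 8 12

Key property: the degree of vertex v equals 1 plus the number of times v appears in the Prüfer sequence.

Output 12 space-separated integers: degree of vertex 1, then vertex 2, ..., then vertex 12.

Answer: 1 1 2 1 1 2 2 2 3 1 4 2

Derivation:
p_1 = 11: count[11] becomes 1
p_2 = 11: count[11] becomes 2
p_3 = 3: count[3] becomes 1
p_4 = 9: count[9] becomes 1
p_5 = 7: count[7] becomes 1
p_6 = 11: count[11] becomes 3
p_7 = 9: count[9] becomes 2
p_8 = 6: count[6] becomes 1
p_9 = 8: count[8] becomes 1
p_10 = 12: count[12] becomes 1
Degrees (1 + count): deg[1]=1+0=1, deg[2]=1+0=1, deg[3]=1+1=2, deg[4]=1+0=1, deg[5]=1+0=1, deg[6]=1+1=2, deg[7]=1+1=2, deg[8]=1+1=2, deg[9]=1+2=3, deg[10]=1+0=1, deg[11]=1+3=4, deg[12]=1+1=2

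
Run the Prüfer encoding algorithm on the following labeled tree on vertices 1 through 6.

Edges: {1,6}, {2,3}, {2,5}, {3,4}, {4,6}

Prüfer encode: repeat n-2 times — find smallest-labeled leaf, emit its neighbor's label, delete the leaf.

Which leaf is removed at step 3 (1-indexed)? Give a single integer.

Answer: 2

Derivation:
Step 1: current leaves = {1,5}. Remove leaf 1 (neighbor: 6).
Step 2: current leaves = {5,6}. Remove leaf 5 (neighbor: 2).
Step 3: current leaves = {2,6}. Remove leaf 2 (neighbor: 3).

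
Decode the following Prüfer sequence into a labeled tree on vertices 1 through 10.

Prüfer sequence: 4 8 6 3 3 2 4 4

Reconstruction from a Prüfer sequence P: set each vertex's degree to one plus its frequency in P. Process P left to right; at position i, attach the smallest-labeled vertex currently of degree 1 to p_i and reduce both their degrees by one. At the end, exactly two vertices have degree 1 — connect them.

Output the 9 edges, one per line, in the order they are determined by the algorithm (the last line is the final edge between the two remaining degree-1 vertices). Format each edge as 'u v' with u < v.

Answer: 1 4
5 8
6 7
3 6
3 8
2 3
2 4
4 9
4 10

Derivation:
Initial degrees: {1:1, 2:2, 3:3, 4:4, 5:1, 6:2, 7:1, 8:2, 9:1, 10:1}
Step 1: smallest deg-1 vertex = 1, p_1 = 4. Add edge {1,4}. Now deg[1]=0, deg[4]=3.
Step 2: smallest deg-1 vertex = 5, p_2 = 8. Add edge {5,8}. Now deg[5]=0, deg[8]=1.
Step 3: smallest deg-1 vertex = 7, p_3 = 6. Add edge {6,7}. Now deg[7]=0, deg[6]=1.
Step 4: smallest deg-1 vertex = 6, p_4 = 3. Add edge {3,6}. Now deg[6]=0, deg[3]=2.
Step 5: smallest deg-1 vertex = 8, p_5 = 3. Add edge {3,8}. Now deg[8]=0, deg[3]=1.
Step 6: smallest deg-1 vertex = 3, p_6 = 2. Add edge {2,3}. Now deg[3]=0, deg[2]=1.
Step 7: smallest deg-1 vertex = 2, p_7 = 4. Add edge {2,4}. Now deg[2]=0, deg[4]=2.
Step 8: smallest deg-1 vertex = 9, p_8 = 4. Add edge {4,9}. Now deg[9]=0, deg[4]=1.
Final: two remaining deg-1 vertices are 4, 10. Add edge {4,10}.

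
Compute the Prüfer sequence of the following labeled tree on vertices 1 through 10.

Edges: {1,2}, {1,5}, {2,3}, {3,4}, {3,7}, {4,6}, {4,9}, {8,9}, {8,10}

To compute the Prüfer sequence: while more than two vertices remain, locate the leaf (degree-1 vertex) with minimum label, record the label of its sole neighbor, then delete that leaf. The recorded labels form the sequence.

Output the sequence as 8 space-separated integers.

Step 1: leaves = {5,6,7,10}. Remove smallest leaf 5, emit neighbor 1.
Step 2: leaves = {1,6,7,10}. Remove smallest leaf 1, emit neighbor 2.
Step 3: leaves = {2,6,7,10}. Remove smallest leaf 2, emit neighbor 3.
Step 4: leaves = {6,7,10}. Remove smallest leaf 6, emit neighbor 4.
Step 5: leaves = {7,10}. Remove smallest leaf 7, emit neighbor 3.
Step 6: leaves = {3,10}. Remove smallest leaf 3, emit neighbor 4.
Step 7: leaves = {4,10}. Remove smallest leaf 4, emit neighbor 9.
Step 8: leaves = {9,10}. Remove smallest leaf 9, emit neighbor 8.
Done: 2 vertices remain (8, 10). Sequence = [1 2 3 4 3 4 9 8]

Answer: 1 2 3 4 3 4 9 8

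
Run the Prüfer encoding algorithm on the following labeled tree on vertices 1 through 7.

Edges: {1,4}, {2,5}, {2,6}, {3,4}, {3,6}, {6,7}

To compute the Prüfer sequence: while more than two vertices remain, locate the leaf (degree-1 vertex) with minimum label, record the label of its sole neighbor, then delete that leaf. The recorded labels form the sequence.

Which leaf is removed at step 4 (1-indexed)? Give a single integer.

Step 1: current leaves = {1,5,7}. Remove leaf 1 (neighbor: 4).
Step 2: current leaves = {4,5,7}. Remove leaf 4 (neighbor: 3).
Step 3: current leaves = {3,5,7}. Remove leaf 3 (neighbor: 6).
Step 4: current leaves = {5,7}. Remove leaf 5 (neighbor: 2).

Answer: 5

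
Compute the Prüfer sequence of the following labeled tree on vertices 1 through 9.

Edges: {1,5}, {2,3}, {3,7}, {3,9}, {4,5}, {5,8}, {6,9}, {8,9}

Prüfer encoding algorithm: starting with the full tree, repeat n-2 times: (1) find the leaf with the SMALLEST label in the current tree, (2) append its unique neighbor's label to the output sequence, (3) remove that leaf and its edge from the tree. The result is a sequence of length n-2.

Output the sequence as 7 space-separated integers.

Answer: 5 3 5 8 9 3 9

Derivation:
Step 1: leaves = {1,2,4,6,7}. Remove smallest leaf 1, emit neighbor 5.
Step 2: leaves = {2,4,6,7}. Remove smallest leaf 2, emit neighbor 3.
Step 3: leaves = {4,6,7}. Remove smallest leaf 4, emit neighbor 5.
Step 4: leaves = {5,6,7}. Remove smallest leaf 5, emit neighbor 8.
Step 5: leaves = {6,7,8}. Remove smallest leaf 6, emit neighbor 9.
Step 6: leaves = {7,8}. Remove smallest leaf 7, emit neighbor 3.
Step 7: leaves = {3,8}. Remove smallest leaf 3, emit neighbor 9.
Done: 2 vertices remain (8, 9). Sequence = [5 3 5 8 9 3 9]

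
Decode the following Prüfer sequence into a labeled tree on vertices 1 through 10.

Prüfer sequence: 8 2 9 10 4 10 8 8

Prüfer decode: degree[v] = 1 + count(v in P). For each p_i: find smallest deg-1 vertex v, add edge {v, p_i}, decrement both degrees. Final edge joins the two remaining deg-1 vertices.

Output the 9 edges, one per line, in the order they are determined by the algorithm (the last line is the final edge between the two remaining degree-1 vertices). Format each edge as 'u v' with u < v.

Answer: 1 8
2 3
2 9
5 10
4 6
4 10
7 8
8 9
8 10

Derivation:
Initial degrees: {1:1, 2:2, 3:1, 4:2, 5:1, 6:1, 7:1, 8:4, 9:2, 10:3}
Step 1: smallest deg-1 vertex = 1, p_1 = 8. Add edge {1,8}. Now deg[1]=0, deg[8]=3.
Step 2: smallest deg-1 vertex = 3, p_2 = 2. Add edge {2,3}. Now deg[3]=0, deg[2]=1.
Step 3: smallest deg-1 vertex = 2, p_3 = 9. Add edge {2,9}. Now deg[2]=0, deg[9]=1.
Step 4: smallest deg-1 vertex = 5, p_4 = 10. Add edge {5,10}. Now deg[5]=0, deg[10]=2.
Step 5: smallest deg-1 vertex = 6, p_5 = 4. Add edge {4,6}. Now deg[6]=0, deg[4]=1.
Step 6: smallest deg-1 vertex = 4, p_6 = 10. Add edge {4,10}. Now deg[4]=0, deg[10]=1.
Step 7: smallest deg-1 vertex = 7, p_7 = 8. Add edge {7,8}. Now deg[7]=0, deg[8]=2.
Step 8: smallest deg-1 vertex = 9, p_8 = 8. Add edge {8,9}. Now deg[9]=0, deg[8]=1.
Final: two remaining deg-1 vertices are 8, 10. Add edge {8,10}.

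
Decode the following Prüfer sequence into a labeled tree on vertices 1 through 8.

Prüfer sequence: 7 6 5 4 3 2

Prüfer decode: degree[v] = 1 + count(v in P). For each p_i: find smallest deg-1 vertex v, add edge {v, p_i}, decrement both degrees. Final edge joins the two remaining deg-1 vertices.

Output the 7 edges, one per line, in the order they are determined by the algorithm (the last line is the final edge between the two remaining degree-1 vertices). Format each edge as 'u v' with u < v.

Initial degrees: {1:1, 2:2, 3:2, 4:2, 5:2, 6:2, 7:2, 8:1}
Step 1: smallest deg-1 vertex = 1, p_1 = 7. Add edge {1,7}. Now deg[1]=0, deg[7]=1.
Step 2: smallest deg-1 vertex = 7, p_2 = 6. Add edge {6,7}. Now deg[7]=0, deg[6]=1.
Step 3: smallest deg-1 vertex = 6, p_3 = 5. Add edge {5,6}. Now deg[6]=0, deg[5]=1.
Step 4: smallest deg-1 vertex = 5, p_4 = 4. Add edge {4,5}. Now deg[5]=0, deg[4]=1.
Step 5: smallest deg-1 vertex = 4, p_5 = 3. Add edge {3,4}. Now deg[4]=0, deg[3]=1.
Step 6: smallest deg-1 vertex = 3, p_6 = 2. Add edge {2,3}. Now deg[3]=0, deg[2]=1.
Final: two remaining deg-1 vertices are 2, 8. Add edge {2,8}.

Answer: 1 7
6 7
5 6
4 5
3 4
2 3
2 8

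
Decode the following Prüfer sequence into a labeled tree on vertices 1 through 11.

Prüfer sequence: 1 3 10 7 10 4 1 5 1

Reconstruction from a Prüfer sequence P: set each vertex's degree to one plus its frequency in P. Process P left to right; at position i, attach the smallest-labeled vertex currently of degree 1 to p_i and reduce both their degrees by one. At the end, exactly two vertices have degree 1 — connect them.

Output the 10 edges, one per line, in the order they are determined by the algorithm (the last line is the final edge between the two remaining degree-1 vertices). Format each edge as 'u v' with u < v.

Answer: 1 2
3 6
3 10
7 8
7 10
4 9
1 4
5 10
1 5
1 11

Derivation:
Initial degrees: {1:4, 2:1, 3:2, 4:2, 5:2, 6:1, 7:2, 8:1, 9:1, 10:3, 11:1}
Step 1: smallest deg-1 vertex = 2, p_1 = 1. Add edge {1,2}. Now deg[2]=0, deg[1]=3.
Step 2: smallest deg-1 vertex = 6, p_2 = 3. Add edge {3,6}. Now deg[6]=0, deg[3]=1.
Step 3: smallest deg-1 vertex = 3, p_3 = 10. Add edge {3,10}. Now deg[3]=0, deg[10]=2.
Step 4: smallest deg-1 vertex = 8, p_4 = 7. Add edge {7,8}. Now deg[8]=0, deg[7]=1.
Step 5: smallest deg-1 vertex = 7, p_5 = 10. Add edge {7,10}. Now deg[7]=0, deg[10]=1.
Step 6: smallest deg-1 vertex = 9, p_6 = 4. Add edge {4,9}. Now deg[9]=0, deg[4]=1.
Step 7: smallest deg-1 vertex = 4, p_7 = 1. Add edge {1,4}. Now deg[4]=0, deg[1]=2.
Step 8: smallest deg-1 vertex = 10, p_8 = 5. Add edge {5,10}. Now deg[10]=0, deg[5]=1.
Step 9: smallest deg-1 vertex = 5, p_9 = 1. Add edge {1,5}. Now deg[5]=0, deg[1]=1.
Final: two remaining deg-1 vertices are 1, 11. Add edge {1,11}.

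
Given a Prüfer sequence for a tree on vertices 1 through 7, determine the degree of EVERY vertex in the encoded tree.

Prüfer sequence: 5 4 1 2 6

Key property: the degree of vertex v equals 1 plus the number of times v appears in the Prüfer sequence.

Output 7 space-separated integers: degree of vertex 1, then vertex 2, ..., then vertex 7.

p_1 = 5: count[5] becomes 1
p_2 = 4: count[4] becomes 1
p_3 = 1: count[1] becomes 1
p_4 = 2: count[2] becomes 1
p_5 = 6: count[6] becomes 1
Degrees (1 + count): deg[1]=1+1=2, deg[2]=1+1=2, deg[3]=1+0=1, deg[4]=1+1=2, deg[5]=1+1=2, deg[6]=1+1=2, deg[7]=1+0=1

Answer: 2 2 1 2 2 2 1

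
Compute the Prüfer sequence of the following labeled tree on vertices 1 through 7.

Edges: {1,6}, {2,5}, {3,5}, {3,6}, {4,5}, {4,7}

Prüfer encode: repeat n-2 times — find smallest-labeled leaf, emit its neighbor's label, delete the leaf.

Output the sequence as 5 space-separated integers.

Answer: 6 5 3 5 4

Derivation:
Step 1: leaves = {1,2,7}. Remove smallest leaf 1, emit neighbor 6.
Step 2: leaves = {2,6,7}. Remove smallest leaf 2, emit neighbor 5.
Step 3: leaves = {6,7}. Remove smallest leaf 6, emit neighbor 3.
Step 4: leaves = {3,7}. Remove smallest leaf 3, emit neighbor 5.
Step 5: leaves = {5,7}. Remove smallest leaf 5, emit neighbor 4.
Done: 2 vertices remain (4, 7). Sequence = [6 5 3 5 4]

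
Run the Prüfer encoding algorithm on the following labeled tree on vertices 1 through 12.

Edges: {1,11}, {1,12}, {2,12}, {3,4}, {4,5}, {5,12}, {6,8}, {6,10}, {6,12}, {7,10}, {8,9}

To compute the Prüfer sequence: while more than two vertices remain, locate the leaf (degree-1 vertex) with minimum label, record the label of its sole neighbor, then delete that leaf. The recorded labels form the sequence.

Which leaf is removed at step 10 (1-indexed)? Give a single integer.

Step 1: current leaves = {2,3,7,9,11}. Remove leaf 2 (neighbor: 12).
Step 2: current leaves = {3,7,9,11}. Remove leaf 3 (neighbor: 4).
Step 3: current leaves = {4,7,9,11}. Remove leaf 4 (neighbor: 5).
Step 4: current leaves = {5,7,9,11}. Remove leaf 5 (neighbor: 12).
Step 5: current leaves = {7,9,11}. Remove leaf 7 (neighbor: 10).
Step 6: current leaves = {9,10,11}. Remove leaf 9 (neighbor: 8).
Step 7: current leaves = {8,10,11}. Remove leaf 8 (neighbor: 6).
Step 8: current leaves = {10,11}. Remove leaf 10 (neighbor: 6).
Step 9: current leaves = {6,11}. Remove leaf 6 (neighbor: 12).
Step 10: current leaves = {11,12}. Remove leaf 11 (neighbor: 1).

Answer: 11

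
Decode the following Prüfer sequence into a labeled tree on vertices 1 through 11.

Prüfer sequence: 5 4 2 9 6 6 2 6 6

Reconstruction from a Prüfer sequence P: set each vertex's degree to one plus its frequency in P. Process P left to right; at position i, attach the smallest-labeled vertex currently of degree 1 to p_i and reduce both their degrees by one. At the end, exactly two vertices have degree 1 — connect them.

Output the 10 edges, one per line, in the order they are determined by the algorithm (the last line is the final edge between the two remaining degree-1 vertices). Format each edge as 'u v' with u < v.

Initial degrees: {1:1, 2:3, 3:1, 4:2, 5:2, 6:5, 7:1, 8:1, 9:2, 10:1, 11:1}
Step 1: smallest deg-1 vertex = 1, p_1 = 5. Add edge {1,5}. Now deg[1]=0, deg[5]=1.
Step 2: smallest deg-1 vertex = 3, p_2 = 4. Add edge {3,4}. Now deg[3]=0, deg[4]=1.
Step 3: smallest deg-1 vertex = 4, p_3 = 2. Add edge {2,4}. Now deg[4]=0, deg[2]=2.
Step 4: smallest deg-1 vertex = 5, p_4 = 9. Add edge {5,9}. Now deg[5]=0, deg[9]=1.
Step 5: smallest deg-1 vertex = 7, p_5 = 6. Add edge {6,7}. Now deg[7]=0, deg[6]=4.
Step 6: smallest deg-1 vertex = 8, p_6 = 6. Add edge {6,8}. Now deg[8]=0, deg[6]=3.
Step 7: smallest deg-1 vertex = 9, p_7 = 2. Add edge {2,9}. Now deg[9]=0, deg[2]=1.
Step 8: smallest deg-1 vertex = 2, p_8 = 6. Add edge {2,6}. Now deg[2]=0, deg[6]=2.
Step 9: smallest deg-1 vertex = 10, p_9 = 6. Add edge {6,10}. Now deg[10]=0, deg[6]=1.
Final: two remaining deg-1 vertices are 6, 11. Add edge {6,11}.

Answer: 1 5
3 4
2 4
5 9
6 7
6 8
2 9
2 6
6 10
6 11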